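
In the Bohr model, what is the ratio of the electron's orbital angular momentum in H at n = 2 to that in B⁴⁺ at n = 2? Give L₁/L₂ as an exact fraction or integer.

1

L = nℏ is independent of Z.
L₁/L₂ = n₁/n₂ = 2/2 = 1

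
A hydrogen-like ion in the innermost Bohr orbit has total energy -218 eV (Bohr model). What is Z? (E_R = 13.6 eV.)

4

E_n = −E_R Z²/n² ⇒ Z² = −E_n n²/E_R = 218 × 1² / 13.6 ≈ 16.03
Z = 4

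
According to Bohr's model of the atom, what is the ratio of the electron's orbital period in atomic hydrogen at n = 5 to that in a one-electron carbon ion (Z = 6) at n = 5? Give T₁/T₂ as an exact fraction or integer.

36

T ∝ Z^-2 · n^3
T₁/T₂ = (1/6)^-2 · (5/5)^3 = 36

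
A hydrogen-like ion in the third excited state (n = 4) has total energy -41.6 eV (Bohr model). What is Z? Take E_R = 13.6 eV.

E_n = −E_R Z²/n² ⇒ Z² = −E_n n²/E_R = 41.6 × 4² / 13.6 ≈ 48.94
Z = 7

7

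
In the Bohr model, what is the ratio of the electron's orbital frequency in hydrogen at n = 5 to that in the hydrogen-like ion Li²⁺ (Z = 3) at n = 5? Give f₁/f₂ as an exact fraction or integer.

f ∝ Z^2 · n^-3
f₁/f₂ = (1/3)^2 · (5/5)^-3 = 1/9

1/9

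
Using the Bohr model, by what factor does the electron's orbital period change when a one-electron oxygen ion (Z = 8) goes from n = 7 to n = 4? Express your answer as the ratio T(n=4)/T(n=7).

64/343

T ∝ Z^-2 · n^3; with Z fixed, T ∝ n^3.
T(n=4)/T(n=7) = (4/7)^3 = 64/343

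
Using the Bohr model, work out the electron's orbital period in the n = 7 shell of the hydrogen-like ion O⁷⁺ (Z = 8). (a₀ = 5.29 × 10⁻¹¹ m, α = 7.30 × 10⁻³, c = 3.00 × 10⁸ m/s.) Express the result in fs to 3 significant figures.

0.813 fs

r = n²a₀/Z = 7²·5.29 × 10⁻¹¹/8 = 3.24 × 10⁻¹⁰ m
v = Zαc/n = 8·0.00730·3.00 × 10⁸/7 = 2.50 × 10⁶ m/s
T = 2πr/v = 8.13 × 10⁻¹⁶ s = 0.813 fs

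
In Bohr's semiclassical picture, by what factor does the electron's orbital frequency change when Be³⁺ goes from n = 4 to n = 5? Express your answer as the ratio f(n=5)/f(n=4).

f ∝ Z^2 · n^-3; with Z fixed, f ∝ n^-3.
f(n=5)/f(n=4) = (5/4)^-3 = 64/125

64/125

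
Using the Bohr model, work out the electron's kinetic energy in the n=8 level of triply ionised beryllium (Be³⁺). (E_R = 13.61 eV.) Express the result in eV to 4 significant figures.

3.402 eV

For a Coulomb orbit the virial theorem gives K = −E_n.
E_n = −E_R·Z²/n², so K = E_R·Z²/n² = 13.61 × 4²/8² = 3.402 eV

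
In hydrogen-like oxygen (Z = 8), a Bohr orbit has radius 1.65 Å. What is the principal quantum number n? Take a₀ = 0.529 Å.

5

r_n = n²a₀/Z ⇒ n² = rZ/a₀ = 1.65 × 8 / 0.529 ≈ 24.95
n = 5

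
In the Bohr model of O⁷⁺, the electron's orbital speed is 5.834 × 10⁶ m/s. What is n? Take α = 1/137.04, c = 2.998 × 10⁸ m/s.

3

v_n = Zαc/n ⇒ n = Zαc/v = 8 × 0.007297 × 2.998 × 10⁸ / 5.834 × 10⁶ ≈ 3.00
n = 3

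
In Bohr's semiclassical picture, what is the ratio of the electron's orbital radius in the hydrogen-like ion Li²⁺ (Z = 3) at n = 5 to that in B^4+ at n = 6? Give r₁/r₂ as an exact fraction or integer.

r ∝ Z^-1 · n^2
r₁/r₂ = (3/5)^-1 · (5/6)^2 = 125/108

125/108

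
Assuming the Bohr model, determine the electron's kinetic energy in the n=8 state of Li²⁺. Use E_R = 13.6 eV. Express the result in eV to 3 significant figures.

For a Coulomb orbit the virial theorem gives K = −E_n.
E_n = −E_R·Z²/n², so K = E_R·Z²/n² = 13.6 × 3²/8² = 1.91 eV

1.91 eV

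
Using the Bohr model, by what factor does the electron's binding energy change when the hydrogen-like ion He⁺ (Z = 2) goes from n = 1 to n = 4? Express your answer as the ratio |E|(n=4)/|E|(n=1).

|E| ∝ Z^2 · n^-2; with Z fixed, |E| ∝ n^-2.
|E|(n=4)/|E|(n=1) = (4/1)^-2 = 1/16

1/16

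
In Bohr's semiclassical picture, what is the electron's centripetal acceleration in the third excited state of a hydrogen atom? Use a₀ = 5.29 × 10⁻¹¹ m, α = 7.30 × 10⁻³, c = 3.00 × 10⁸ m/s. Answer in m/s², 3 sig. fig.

3.54 × 10²⁰ m/s²

r = n²a₀/Z = 8.46 × 10⁻¹⁰ m, v = Zαc/n = 5.47 × 10⁵ m/s
a = v²/r = (5.47 × 10⁵)² / 8.46 × 10⁻¹⁰ = 3.54 × 10²⁰ m/s²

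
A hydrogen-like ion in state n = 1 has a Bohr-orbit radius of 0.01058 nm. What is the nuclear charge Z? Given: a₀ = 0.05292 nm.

5

r_n = n²a₀/Z ⇒ Z = n²a₀/r = 1² × 0.05292 / 0.01058 ≈ 5.00
Z = 5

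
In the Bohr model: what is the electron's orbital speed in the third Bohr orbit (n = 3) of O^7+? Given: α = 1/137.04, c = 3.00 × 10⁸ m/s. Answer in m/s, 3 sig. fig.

5.84 × 10⁶ m/s

v_n = Zαc/n = 8 × 0.00730 × 3.00 × 10⁸ / 3
    = 5.84 × 10⁶ m/s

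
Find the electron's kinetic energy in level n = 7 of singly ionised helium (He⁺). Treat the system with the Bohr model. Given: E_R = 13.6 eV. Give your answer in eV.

For a Coulomb orbit the virial theorem gives K = −E_n.
E_n = −E_R·Z²/n², so K = E_R·Z²/n² = 13.6 × 2²/7² = 1.11 eV

1.11 eV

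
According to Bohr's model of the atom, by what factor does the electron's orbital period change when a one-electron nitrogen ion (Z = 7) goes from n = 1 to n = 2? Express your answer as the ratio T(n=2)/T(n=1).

T ∝ Z^-2 · n^3; with Z fixed, T ∝ n^3.
T(n=2)/T(n=1) = (2/1)^3 = 8

8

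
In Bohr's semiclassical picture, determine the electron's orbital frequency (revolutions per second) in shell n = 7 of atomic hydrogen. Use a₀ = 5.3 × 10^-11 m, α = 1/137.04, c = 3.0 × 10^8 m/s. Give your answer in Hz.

r = n²a₀/Z = 2.6 × 10^-9 m, v = Zαc/n = 3.1 × 10^5 m/s
f = v/(2πr) = 1.9 × 10^13 Hz

1.9 × 10^13 Hz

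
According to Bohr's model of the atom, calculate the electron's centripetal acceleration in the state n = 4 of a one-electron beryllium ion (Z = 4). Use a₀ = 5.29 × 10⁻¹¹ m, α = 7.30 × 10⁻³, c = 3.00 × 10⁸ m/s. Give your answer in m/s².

r = n²a₀/Z = 2.12 × 10⁻¹⁰ m, v = Zαc/n = 2.19 × 10⁶ m/s
a = v²/r = (2.19 × 10⁶)² / 2.12 × 10⁻¹⁰ = 2.27 × 10²² m/s²

2.27 × 10²² m/s²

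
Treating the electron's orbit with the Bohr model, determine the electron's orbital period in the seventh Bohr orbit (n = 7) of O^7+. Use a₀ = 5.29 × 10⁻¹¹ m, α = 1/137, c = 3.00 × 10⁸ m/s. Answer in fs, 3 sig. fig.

0.813 fs

r = n²a₀/Z = 7²·5.29 × 10⁻¹¹/8 = 3.24 × 10⁻¹⁰ m
v = Zαc/n = 8·0.00730·3.00 × 10⁸/7 = 2.50 × 10⁶ m/s
T = 2πr/v = 8.13 × 10⁻¹⁶ s = 0.813 fs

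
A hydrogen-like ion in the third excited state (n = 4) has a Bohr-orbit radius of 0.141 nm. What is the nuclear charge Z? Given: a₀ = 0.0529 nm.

6

r_n = n²a₀/Z ⇒ Z = n²a₀/r = 4² × 0.0529 / 0.141 ≈ 6.00
Z = 6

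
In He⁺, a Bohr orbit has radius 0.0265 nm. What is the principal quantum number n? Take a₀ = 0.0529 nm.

1

r_n = n²a₀/Z ⇒ n² = rZ/a₀ = 0.0265 × 2 / 0.0529 ≈ 1.00
n = 1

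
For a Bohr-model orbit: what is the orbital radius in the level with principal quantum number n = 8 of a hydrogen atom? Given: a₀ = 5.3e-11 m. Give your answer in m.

3.4e-9 m

r_n = n²a₀/Z = 8² × 5.3e-11 / 1
    = 64 × 5.3e-11 / 1 = 3.4e-9 m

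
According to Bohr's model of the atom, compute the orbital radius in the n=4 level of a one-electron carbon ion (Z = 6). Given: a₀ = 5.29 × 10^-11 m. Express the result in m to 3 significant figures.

r_n = n²a₀/Z = 4² × 5.29 × 10^-11 / 6
    = 16 × 5.29 × 10^-11 / 6 = 1.41 × 10^-10 m

1.41 × 10^-10 m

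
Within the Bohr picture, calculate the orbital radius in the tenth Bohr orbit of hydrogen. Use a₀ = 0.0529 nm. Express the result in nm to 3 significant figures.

5.29 nm

r_n = n²a₀/Z = 10² × 0.0529 / 1
    = 100 × 0.0529 / 1 = 5.29 nm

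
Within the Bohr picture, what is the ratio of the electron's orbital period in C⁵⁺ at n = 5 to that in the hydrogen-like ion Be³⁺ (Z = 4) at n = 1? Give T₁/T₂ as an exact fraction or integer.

T ∝ Z^-2 · n^3
T₁/T₂ = (6/4)^-2 · (5/1)^3 = 500/9

500/9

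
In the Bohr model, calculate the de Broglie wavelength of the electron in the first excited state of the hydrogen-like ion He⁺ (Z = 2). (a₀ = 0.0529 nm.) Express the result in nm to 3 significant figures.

The Bohr quantisation condition is nλ = 2πr_n.
r_n = n²a₀/Z = 0.106 nm
λ = 2πr_n/n = 2π·0.106/2 = 0.332 nm

0.332 nm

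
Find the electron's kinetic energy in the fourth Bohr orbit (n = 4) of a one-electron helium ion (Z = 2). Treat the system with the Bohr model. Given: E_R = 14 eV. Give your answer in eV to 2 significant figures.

3.5 eV

For a Coulomb orbit the virial theorem gives K = −E_n.
E_n = −E_R·Z²/n², so K = E_R·Z²/n² = 14 × 2²/4² = 3.5 eV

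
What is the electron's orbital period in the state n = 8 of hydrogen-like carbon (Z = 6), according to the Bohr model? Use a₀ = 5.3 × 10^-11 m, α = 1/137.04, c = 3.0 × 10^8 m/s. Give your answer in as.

2200 as

r = n²a₀/Z = 8²·5.3 × 10^-11/6 = 5.7 × 10^-10 m
v = Zαc/n = 6·0.0073·3.0 × 10^8/8 = 1.6 × 10^6 m/s
T = 2πr/v = 2.2 × 10^-15 s = 2200 as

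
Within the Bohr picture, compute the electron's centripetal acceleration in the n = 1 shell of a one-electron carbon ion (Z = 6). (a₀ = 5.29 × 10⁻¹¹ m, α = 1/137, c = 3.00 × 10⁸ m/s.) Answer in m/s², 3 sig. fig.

1.96 × 10²⁵ m/s²

r = n²a₀/Z = 8.82 × 10⁻¹² m, v = Zαc/n = 1.31 × 10⁷ m/s
a = v²/r = (1.31 × 10⁷)² / 8.82 × 10⁻¹² = 1.96 × 10²⁵ m/s²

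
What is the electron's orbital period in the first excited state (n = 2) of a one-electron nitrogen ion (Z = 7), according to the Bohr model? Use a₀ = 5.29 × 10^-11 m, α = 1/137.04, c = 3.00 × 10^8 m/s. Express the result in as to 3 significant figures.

24.8 as

r = n²a₀/Z = 2²·5.29 × 10^-11/7 = 3.02 × 10^-11 m
v = Zαc/n = 7·0.00730·3.00 × 10^8/2 = 7.66 × 10^6 m/s
T = 2πr/v = 2.48 × 10^-17 s = 24.8 as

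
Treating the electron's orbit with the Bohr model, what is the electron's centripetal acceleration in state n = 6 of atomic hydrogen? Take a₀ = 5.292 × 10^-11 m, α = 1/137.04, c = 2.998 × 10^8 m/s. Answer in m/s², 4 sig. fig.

r = n²a₀/Z = 1.905 × 10^-9 m, v = Zαc/n = 3.646 × 10^5 m/s
a = v²/r = (3.646 × 10^5)² / 1.905 × 10^-9 = 6.978 × 10^19 m/s²

6.978 × 10^19 m/s²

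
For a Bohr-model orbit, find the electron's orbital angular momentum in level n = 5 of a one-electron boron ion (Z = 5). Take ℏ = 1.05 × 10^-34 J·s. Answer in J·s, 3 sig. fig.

5.25 × 10^-34 J·s

L_n = nℏ = 5 × 1.05 × 10^-34 = 5.25 × 10^-34 J·s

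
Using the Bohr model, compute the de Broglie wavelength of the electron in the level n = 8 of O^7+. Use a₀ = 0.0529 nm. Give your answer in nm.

0.332 nm

The Bohr quantisation condition is nλ = 2πr_n.
r_n = n²a₀/Z = 0.423 nm
λ = 2πr_n/n = 2π·0.423/8 = 0.332 nm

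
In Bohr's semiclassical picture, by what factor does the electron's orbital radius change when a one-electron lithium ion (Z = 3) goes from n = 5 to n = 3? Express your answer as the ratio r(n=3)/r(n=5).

9/25

r ∝ Z^-1 · n^2; with Z fixed, r ∝ n^2.
r(n=3)/r(n=5) = (3/5)^2 = 9/25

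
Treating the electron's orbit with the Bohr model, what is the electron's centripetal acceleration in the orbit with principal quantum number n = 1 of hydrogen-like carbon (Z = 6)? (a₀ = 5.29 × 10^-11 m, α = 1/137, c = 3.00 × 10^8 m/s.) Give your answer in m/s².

r = n²a₀/Z = 8.82 × 10^-12 m, v = Zαc/n = 1.31 × 10^7 m/s
a = v²/r = (1.31 × 10^7)² / 8.82 × 10^-12 = 1.96 × 10^25 m/s²

1.96 × 10^25 m/s²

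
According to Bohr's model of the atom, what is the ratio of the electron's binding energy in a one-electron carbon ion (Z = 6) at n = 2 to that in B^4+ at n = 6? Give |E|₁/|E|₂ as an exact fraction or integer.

324/25

|E| ∝ Z^2 · n^-2
|E|₁/|E|₂ = (6/5)^2 · (2/6)^-2 = 324/25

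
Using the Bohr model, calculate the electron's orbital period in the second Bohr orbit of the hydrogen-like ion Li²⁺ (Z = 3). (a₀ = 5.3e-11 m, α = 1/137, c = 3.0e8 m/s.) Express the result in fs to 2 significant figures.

r = n²a₀/Z = 2²·5.3e-11/3 = 7.1e-11 m
v = Zαc/n = 3·0.0073·3.0e8/2 = 3.3e6 m/s
T = 2πr/v = 1.4e-16 s = 0.14 fs

0.14 fs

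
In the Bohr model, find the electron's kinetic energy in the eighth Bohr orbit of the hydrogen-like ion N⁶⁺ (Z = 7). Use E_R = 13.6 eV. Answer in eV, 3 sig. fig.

10.4 eV

For a Coulomb orbit the virial theorem gives K = −E_n.
E_n = −E_R·Z²/n², so K = E_R·Z²/n² = 13.6 × 7²/8² = 10.4 eV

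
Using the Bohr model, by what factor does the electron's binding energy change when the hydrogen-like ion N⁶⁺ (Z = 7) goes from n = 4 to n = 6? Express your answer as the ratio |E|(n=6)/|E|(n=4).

4/9

|E| ∝ Z^2 · n^-2; with Z fixed, |E| ∝ n^-2.
|E|(n=6)/|E|(n=4) = (6/4)^-2 = 4/9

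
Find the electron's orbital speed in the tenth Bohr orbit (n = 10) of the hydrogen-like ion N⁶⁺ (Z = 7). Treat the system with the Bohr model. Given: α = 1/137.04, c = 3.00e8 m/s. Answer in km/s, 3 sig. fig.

1530 km/s

v_n = Zαc/n = 7 × 0.00730 × 3.00e8 / 10
    = 1530 km/s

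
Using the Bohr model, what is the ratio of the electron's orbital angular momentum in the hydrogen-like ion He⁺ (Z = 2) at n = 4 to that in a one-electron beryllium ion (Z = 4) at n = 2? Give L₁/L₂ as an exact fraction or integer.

2

L = nℏ is independent of Z.
L₁/L₂ = n₁/n₂ = 4/2 = 2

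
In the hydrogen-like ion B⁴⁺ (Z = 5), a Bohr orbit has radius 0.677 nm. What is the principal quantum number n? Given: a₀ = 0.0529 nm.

r_n = n²a₀/Z ⇒ n² = rZ/a₀ = 0.677 × 5 / 0.0529 ≈ 63.99
n = 8

8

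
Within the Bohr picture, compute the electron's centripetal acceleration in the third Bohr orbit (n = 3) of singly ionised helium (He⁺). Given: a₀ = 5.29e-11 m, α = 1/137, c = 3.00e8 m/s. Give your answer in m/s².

r = n²a₀/Z = 2.38e-10 m, v = Zαc/n = 1.46e6 m/s
a = v²/r = (1.46e6)² / 2.38e-10 = 8.95e21 m/s²

8.95e21 m/s²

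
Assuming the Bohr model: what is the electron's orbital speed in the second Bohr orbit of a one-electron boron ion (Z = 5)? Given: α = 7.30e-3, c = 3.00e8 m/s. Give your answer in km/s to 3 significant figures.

v_n = Zαc/n = 5 × 0.00730 × 3.00e8 / 2
    = 5480 km/s

5480 km/s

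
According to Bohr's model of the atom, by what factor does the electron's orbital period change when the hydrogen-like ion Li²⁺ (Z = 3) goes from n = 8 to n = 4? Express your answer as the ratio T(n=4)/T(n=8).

T ∝ Z^-2 · n^3; with Z fixed, T ∝ n^3.
T(n=4)/T(n=8) = (4/8)^3 = 1/8

1/8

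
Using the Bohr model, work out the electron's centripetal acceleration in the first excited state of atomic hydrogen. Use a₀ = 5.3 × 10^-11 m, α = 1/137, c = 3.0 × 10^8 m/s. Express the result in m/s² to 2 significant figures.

r = n²a₀/Z = 2.1 × 10^-10 m, v = Zαc/n = 1.1 × 10^6 m/s
a = v²/r = (1.1 × 10^6)² / 2.1 × 10^-10 = 5.7 × 10^21 m/s²

5.7 × 10^21 m/s²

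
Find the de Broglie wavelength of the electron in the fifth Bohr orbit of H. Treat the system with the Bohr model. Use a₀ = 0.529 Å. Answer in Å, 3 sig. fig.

The Bohr quantisation condition is nλ = 2πr_n.
r_n = n²a₀/Z = 13.2 Å
λ = 2πr_n/n = 2π·13.2/5 = 16.6 Å

16.6 Å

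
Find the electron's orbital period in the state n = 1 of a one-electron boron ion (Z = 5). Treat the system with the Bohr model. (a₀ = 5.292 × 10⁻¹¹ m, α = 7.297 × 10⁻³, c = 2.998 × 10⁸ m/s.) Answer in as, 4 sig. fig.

r = n²a₀/Z = 1²·5.292 × 10⁻¹¹/5 = 1.058 × 10⁻¹¹ m
v = Zαc/n = 5·0.007297·2.998 × 10⁸/1 = 1.094 × 10⁷ m/s
T = 2πr/v = 6.080 × 10⁻¹⁸ s = 6.080 as

6.080 as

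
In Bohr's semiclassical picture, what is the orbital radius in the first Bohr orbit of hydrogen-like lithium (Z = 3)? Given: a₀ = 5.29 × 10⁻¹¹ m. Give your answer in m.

r_n = n²a₀/Z = 1² × 5.29 × 10⁻¹¹ / 3
    = 1 × 5.29 × 10⁻¹¹ / 3 = 1.76 × 10⁻¹¹ m

1.76 × 10⁻¹¹ m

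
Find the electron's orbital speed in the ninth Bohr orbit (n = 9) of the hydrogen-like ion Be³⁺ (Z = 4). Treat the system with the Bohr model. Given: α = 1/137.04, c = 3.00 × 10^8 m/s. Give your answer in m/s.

v_n = Zαc/n = 4 × 0.00730 × 3.00 × 10^8 / 9
    = 9.73 × 10^5 m/s

9.73 × 10^5 m/s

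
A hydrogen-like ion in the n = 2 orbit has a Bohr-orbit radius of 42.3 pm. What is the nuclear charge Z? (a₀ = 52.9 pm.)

r_n = n²a₀/Z ⇒ Z = n²a₀/r = 2² × 52.9 / 42.3 ≈ 5.00
Z = 5

5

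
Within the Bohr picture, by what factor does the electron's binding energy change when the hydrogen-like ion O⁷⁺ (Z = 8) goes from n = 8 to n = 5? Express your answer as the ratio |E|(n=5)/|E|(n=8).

64/25

|E| ∝ Z^2 · n^-2; with Z fixed, |E| ∝ n^-2.
|E|(n=5)/|E|(n=8) = (5/8)^-2 = 64/25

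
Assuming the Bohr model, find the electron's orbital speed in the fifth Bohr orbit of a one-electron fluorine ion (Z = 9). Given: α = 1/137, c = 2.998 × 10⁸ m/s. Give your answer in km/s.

v_n = Zαc/n = 9 × 0.007299 × 2.998 × 10⁸ / 5
    = 3939 km/s

3939 km/s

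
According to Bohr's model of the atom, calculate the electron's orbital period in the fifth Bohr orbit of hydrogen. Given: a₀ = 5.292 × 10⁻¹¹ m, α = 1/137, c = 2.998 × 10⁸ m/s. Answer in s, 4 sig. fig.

r = n²a₀/Z = 5²·5.292 × 10⁻¹¹/1 = 1.323 × 10⁻⁹ m
v = Zαc/n = 1·0.007299·2.998 × 10⁸/5 = 4.377 × 10⁵ m/s
T = 2πr/v = 1.899 × 10⁻¹⁴ s

1.899 × 10⁻¹⁴ s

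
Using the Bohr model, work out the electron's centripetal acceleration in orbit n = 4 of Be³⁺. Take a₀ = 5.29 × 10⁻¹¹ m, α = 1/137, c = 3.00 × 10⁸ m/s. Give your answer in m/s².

r = n²a₀/Z = 2.12 × 10⁻¹⁰ m, v = Zαc/n = 2.19 × 10⁶ m/s
a = v²/r = (2.19 × 10⁶)² / 2.12 × 10⁻¹⁰ = 2.27 × 10²² m/s²

2.27 × 10²² m/s²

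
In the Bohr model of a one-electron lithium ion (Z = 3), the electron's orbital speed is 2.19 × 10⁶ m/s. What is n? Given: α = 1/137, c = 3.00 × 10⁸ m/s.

v_n = Zαc/n ⇒ n = Zαc/v = 3 × 0.00730 × 3.00 × 10⁸ / 2.19 × 10⁶ ≈ 3.00
n = 3

3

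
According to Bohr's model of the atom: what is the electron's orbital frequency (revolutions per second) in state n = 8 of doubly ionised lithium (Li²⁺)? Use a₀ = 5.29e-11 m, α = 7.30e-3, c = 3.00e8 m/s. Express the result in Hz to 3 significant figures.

r = n²a₀/Z = 1.13e-9 m, v = Zαc/n = 8.21e5 m/s
f = v/(2πr) = 1.16e14 Hz

1.16e14 Hz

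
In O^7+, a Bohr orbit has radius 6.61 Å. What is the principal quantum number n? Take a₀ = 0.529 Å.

r_n = n²a₀/Z ⇒ n² = rZ/a₀ = 6.61 × 8 / 0.529 ≈ 99.96
n = 10

10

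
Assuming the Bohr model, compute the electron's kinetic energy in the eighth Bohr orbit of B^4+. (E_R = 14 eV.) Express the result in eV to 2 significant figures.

For a Coulomb orbit the virial theorem gives K = −E_n.
E_n = −E_R·Z²/n², so K = E_R·Z²/n² = 14 × 5²/8² = 5.5 eV

5.5 eV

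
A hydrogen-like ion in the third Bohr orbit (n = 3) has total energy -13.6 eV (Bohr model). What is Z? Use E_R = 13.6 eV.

3

E_n = −E_R Z²/n² ⇒ Z² = −E_n n²/E_R = 13.6 × 3² / 13.6 ≈ 9.00
Z = 3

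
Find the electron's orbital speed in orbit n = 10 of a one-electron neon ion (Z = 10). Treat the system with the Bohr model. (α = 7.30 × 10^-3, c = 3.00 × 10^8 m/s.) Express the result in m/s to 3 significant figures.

2.19 × 10^6 m/s

v_n = Zαc/n = 10 × 0.00730 × 3.00 × 10^8 / 10
    = 2.19 × 10^6 m/s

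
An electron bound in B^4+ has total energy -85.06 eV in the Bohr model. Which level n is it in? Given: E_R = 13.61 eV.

E_n = −E_R Z²/n² ⇒ n² = E_R Z²/(−E_n) = 13.61 × 5² / 85.06 ≈ 4.00
n = 2

2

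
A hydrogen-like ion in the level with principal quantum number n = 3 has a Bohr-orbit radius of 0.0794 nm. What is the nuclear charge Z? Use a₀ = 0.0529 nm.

r_n = n²a₀/Z ⇒ Z = n²a₀/r = 3² × 0.0529 / 0.0794 ≈ 6.00
Z = 6

6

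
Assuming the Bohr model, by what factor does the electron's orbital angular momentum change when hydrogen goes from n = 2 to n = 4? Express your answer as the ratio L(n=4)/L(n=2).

2

L = nℏ depends only on n, so L ∝ n.
L(n=4)/L(n=2) = (4/2)^1 = 2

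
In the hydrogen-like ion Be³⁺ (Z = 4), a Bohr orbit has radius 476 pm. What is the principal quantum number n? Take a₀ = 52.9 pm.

r_n = n²a₀/Z ⇒ n² = rZ/a₀ = 476 × 4 / 52.9 ≈ 35.99
n = 6

6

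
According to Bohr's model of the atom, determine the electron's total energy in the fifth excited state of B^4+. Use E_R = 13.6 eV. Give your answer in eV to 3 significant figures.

E_n = −E_R·Z²/n² = −13.6 × 5²/6² = -9.44 eV

-9.44 eV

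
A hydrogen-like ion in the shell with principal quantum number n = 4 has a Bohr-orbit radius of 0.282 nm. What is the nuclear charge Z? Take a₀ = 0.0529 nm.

3

r_n = n²a₀/Z ⇒ Z = n²a₀/r = 4² × 0.0529 / 0.282 ≈ 3.00
Z = 3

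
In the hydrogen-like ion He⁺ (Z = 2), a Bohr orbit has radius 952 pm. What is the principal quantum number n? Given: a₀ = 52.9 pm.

6

r_n = n²a₀/Z ⇒ n² = rZ/a₀ = 952 × 2 / 52.9 ≈ 35.99
n = 6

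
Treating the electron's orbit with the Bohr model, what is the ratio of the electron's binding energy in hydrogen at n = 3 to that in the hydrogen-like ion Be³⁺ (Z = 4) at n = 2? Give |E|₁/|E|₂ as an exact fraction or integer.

1/36

|E| ∝ Z^2 · n^-2
|E|₁/|E|₂ = (1/4)^2 · (3/2)^-2 = 1/36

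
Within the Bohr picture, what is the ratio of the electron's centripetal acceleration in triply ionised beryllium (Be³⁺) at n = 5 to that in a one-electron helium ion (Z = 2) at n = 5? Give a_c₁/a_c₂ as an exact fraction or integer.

8

a_c ∝ Z^3 · n^-4
a_c₁/a_c₂ = (4/2)^3 · (5/5)^-4 = 8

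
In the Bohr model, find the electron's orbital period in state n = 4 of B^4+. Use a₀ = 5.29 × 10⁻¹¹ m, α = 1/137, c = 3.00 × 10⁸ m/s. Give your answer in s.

r = n²a₀/Z = 4²·5.29 × 10⁻¹¹/5 = 1.69 × 10⁻¹⁰ m
v = Zαc/n = 5·0.00730·3.00 × 10⁸/4 = 2.74 × 10⁶ m/s
T = 2πr/v = 3.89 × 10⁻¹⁶ s

3.89 × 10⁻¹⁶ s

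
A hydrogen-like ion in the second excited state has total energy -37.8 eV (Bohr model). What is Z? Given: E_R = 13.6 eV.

5

E_n = −E_R Z²/n² ⇒ Z² = −E_n n²/E_R = 37.8 × 3² / 13.6 ≈ 25.01
Z = 5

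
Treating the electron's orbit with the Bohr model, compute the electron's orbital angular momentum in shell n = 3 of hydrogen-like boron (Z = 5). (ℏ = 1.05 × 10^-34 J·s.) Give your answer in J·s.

3.15 × 10^-34 J·s

L_n = nℏ = 3 × 1.05 × 10^-34 = 3.15 × 10^-34 J·s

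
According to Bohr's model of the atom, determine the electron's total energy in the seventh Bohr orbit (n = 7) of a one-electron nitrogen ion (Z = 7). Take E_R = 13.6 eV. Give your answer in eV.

E_n = −E_R·Z²/n² = −13.6 × 7²/7² = -13.6 eV

-13.6 eV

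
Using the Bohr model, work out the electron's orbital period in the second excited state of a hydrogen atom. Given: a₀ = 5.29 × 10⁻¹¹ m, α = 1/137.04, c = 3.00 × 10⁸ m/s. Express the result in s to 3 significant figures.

r = n²a₀/Z = 3²·5.29 × 10⁻¹¹/1 = 4.76 × 10⁻¹⁰ m
v = Zαc/n = 1·0.00730·3.00 × 10⁸/3 = 7.30 × 10⁵ m/s
T = 2πr/v = 4.10 × 10⁻¹⁵ s

4.10 × 10⁻¹⁵ s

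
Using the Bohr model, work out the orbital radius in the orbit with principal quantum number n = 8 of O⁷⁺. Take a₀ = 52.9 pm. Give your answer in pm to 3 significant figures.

423 pm

r_n = n²a₀/Z = 8² × 52.9 / 8
    = 64 × 52.9 / 8 = 423 pm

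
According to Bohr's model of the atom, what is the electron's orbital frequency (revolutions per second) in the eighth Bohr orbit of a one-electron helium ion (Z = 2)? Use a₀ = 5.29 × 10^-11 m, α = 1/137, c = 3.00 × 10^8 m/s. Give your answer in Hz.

5.15 × 10^13 Hz

r = n²a₀/Z = 1.69 × 10^-9 m, v = Zαc/n = 5.47 × 10^5 m/s
f = v/(2πr) = 5.15 × 10^13 Hz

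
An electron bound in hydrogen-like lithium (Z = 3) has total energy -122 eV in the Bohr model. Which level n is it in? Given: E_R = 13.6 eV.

1

E_n = −E_R Z²/n² ⇒ n² = E_R Z²/(−E_n) = 13.6 × 3² / 122 ≈ 1.00
n = 1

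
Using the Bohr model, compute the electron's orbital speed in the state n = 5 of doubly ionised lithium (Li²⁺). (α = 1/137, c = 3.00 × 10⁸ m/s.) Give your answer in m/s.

1.31 × 10⁶ m/s

v_n = Zαc/n = 3 × 0.00730 × 3.00 × 10⁸ / 5
    = 1.31 × 10⁶ m/s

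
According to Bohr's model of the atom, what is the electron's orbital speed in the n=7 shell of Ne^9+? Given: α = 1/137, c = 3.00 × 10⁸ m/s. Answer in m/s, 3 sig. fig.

3.13 × 10⁶ m/s

v_n = Zαc/n = 10 × 0.00730 × 3.00 × 10⁸ / 7
    = 3.13 × 10⁶ m/s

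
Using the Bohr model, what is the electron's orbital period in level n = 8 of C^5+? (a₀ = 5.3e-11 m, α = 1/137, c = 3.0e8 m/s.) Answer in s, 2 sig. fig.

r = n²a₀/Z = 8²·5.3e-11/6 = 5.7e-10 m
v = Zαc/n = 6·0.0073·3.0e8/8 = 1.6e6 m/s
T = 2πr/v = 2.2e-15 s

2.2e-15 s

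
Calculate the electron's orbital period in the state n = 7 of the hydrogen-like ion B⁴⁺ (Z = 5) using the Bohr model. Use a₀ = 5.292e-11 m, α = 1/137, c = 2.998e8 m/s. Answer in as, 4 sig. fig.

r = n²a₀/Z = 7²·5.292e-11/5 = 5.186e-10 m
v = Zαc/n = 5·0.007299·2.998e8/7 = 1.563e6 m/s
T = 2πr/v = 2.085e-15 s = 2085 as

2085 as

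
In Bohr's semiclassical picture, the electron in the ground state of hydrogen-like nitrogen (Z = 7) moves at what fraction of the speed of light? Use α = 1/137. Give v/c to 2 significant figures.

0.051

v_n = Zαc/n, so v/c = Zα/n = 7 × 0.0073 / 1 = 0.051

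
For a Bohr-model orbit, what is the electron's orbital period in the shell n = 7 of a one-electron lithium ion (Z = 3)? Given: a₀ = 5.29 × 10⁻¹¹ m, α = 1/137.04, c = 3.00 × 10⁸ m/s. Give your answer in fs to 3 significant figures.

5.79 fs

r = n²a₀/Z = 7²·5.29 × 10⁻¹¹/3 = 8.64 × 10⁻¹⁰ m
v = Zαc/n = 3·0.00730·3.00 × 10⁸/7 = 9.38 × 10⁵ m/s
T = 2πr/v = 5.79 × 10⁻¹⁵ s = 5.79 fs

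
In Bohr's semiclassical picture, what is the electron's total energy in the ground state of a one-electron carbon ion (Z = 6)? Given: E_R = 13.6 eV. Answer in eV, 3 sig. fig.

-490 eV

E_n = −E_R·Z²/n² = −13.6 × 6²/1² = -490 eV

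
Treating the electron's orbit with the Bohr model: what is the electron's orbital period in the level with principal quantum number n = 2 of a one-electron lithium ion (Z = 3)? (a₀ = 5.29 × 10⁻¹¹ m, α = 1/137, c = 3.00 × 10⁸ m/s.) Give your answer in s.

1.35 × 10⁻¹⁶ s

r = n²a₀/Z = 2²·5.29 × 10⁻¹¹/3 = 7.05 × 10⁻¹¹ m
v = Zαc/n = 3·0.00730·3.00 × 10⁸/2 = 3.28 × 10⁶ m/s
T = 2πr/v = 1.35 × 10⁻¹⁶ s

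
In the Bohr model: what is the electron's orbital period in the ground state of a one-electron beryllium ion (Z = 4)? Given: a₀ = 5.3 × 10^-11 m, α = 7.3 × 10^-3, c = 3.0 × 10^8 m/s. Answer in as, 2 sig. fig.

9.5 as

r = n²a₀/Z = 1²·5.3 × 10^-11/4 = 1.3 × 10^-11 m
v = Zαc/n = 4·0.0073·3.0 × 10^8/1 = 8.8 × 10^6 m/s
T = 2πr/v = 9.5 × 10^-18 s = 9.5 as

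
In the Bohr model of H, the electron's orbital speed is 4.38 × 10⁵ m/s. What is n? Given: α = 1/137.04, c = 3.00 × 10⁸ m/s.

v_n = Zαc/n ⇒ n = Zαc/v = 1 × 0.00730 × 3.00 × 10⁸ / 4.38 × 10⁵ ≈ 5.00
n = 5

5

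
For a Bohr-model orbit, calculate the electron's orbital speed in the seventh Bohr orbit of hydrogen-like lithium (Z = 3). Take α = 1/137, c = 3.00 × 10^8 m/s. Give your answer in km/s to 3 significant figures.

938 km/s

v_n = Zαc/n = 3 × 0.00730 × 3.00 × 10^8 / 7
    = 938 km/s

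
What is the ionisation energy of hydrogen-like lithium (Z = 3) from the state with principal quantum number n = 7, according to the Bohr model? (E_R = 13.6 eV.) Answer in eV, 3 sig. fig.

E_n = −E_R·Z²/n² = −13.6 × 3²/7² eV = -2.50 eV
Ionisation energy = −E_n = 2.50 eV

2.50 eV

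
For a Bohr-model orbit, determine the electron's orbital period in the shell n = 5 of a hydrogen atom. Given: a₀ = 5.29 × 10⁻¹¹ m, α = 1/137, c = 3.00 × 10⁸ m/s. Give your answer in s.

r = n²a₀/Z = 5²·5.29 × 10⁻¹¹/1 = 1.32 × 10⁻⁹ m
v = Zαc/n = 1·0.00730·3.00 × 10⁸/5 = 4.38 × 10⁵ m/s
T = 2πr/v = 1.90 × 10⁻¹⁴ s

1.90 × 10⁻¹⁴ s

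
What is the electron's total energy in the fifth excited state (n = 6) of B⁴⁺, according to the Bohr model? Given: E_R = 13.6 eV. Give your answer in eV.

-9.44 eV

E_n = −E_R·Z²/n² = −13.6 × 5²/6² = -9.44 eV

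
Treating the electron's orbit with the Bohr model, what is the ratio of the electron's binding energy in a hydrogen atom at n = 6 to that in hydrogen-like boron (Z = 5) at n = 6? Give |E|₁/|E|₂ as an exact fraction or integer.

|E| ∝ Z^2 · n^-2
|E|₁/|E|₂ = (1/5)^2 · (6/6)^-2 = 1/25

1/25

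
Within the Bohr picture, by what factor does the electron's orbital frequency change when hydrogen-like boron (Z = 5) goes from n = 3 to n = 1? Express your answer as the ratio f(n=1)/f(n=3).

f ∝ Z^2 · n^-3; with Z fixed, f ∝ n^-3.
f(n=1)/f(n=3) = (1/3)^-3 = 27

27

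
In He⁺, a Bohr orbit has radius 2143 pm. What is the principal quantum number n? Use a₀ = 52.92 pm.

9

r_n = n²a₀/Z ⇒ n² = rZ/a₀ = 2143 × 2 / 52.92 ≈ 80.99
n = 9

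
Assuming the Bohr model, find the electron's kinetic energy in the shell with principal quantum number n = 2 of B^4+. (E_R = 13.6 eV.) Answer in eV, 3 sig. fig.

For a Coulomb orbit the virial theorem gives K = −E_n.
E_n = −E_R·Z²/n², so K = E_R·Z²/n² = 13.6 × 5²/2² = 85.0 eV

85.0 eV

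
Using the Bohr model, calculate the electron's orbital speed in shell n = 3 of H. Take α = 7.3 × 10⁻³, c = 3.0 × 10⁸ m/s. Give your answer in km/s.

v_n = Zαc/n = 1 × 0.0073 × 3.0 × 10⁸ / 3
    = 730 km/s

730 km/s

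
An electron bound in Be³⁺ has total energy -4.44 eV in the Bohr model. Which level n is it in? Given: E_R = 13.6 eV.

E_n = −E_R Z²/n² ⇒ n² = E_R Z²/(−E_n) = 13.6 × 4² / 4.44 ≈ 49.01
n = 7

7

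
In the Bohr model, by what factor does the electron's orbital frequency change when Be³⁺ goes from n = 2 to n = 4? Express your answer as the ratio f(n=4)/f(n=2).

1/8

f ∝ Z^2 · n^-3; with Z fixed, f ∝ n^-3.
f(n=4)/f(n=2) = (4/2)^-3 = 1/8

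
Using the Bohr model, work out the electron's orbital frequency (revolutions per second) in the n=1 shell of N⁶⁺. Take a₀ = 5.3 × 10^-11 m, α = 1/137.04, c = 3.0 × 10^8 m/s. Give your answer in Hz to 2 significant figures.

r = n²a₀/Z = 7.6 × 10^-12 m, v = Zαc/n = 1.5 × 10^7 m/s
f = v/(2πr) = 3.2 × 10^17 Hz

3.2 × 10^17 Hz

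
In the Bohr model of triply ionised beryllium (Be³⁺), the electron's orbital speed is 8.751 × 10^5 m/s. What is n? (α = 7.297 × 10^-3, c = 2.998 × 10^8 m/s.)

v_n = Zαc/n ⇒ n = Zαc/v = 4 × 0.007297 × 2.998 × 10^8 / 8.751 × 10^5 ≈ 10.00
n = 10

10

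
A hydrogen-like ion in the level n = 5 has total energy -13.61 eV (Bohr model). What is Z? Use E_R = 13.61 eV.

5

E_n = −E_R Z²/n² ⇒ Z² = −E_n n²/E_R = 13.61 × 5² / 13.61 ≈ 25.00
Z = 5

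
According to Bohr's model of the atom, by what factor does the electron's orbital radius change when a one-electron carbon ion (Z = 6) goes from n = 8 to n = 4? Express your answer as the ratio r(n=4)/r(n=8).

r ∝ Z^-1 · n^2; with Z fixed, r ∝ n^2.
r(n=4)/r(n=8) = (4/8)^2 = 1/4

1/4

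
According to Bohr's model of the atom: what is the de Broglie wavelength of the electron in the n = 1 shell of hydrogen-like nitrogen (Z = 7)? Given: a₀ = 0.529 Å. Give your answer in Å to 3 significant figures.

0.475 Å

The Bohr quantisation condition is nλ = 2πr_n.
r_n = n²a₀/Z = 0.0756 Å
λ = 2πr_n/n = 2π·0.0756/1 = 0.475 Å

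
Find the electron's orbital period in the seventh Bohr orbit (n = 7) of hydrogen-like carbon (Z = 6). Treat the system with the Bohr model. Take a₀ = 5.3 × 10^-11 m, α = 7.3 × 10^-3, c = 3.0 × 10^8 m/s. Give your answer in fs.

r = n²a₀/Z = 7²·5.3 × 10^-11/6 = 4.3 × 10^-10 m
v = Zαc/n = 6·0.0073·3.0 × 10^8/7 = 1.9 × 10^6 m/s
T = 2πr/v = 1.4 × 10^-15 s = 1.4 fs

1.4 fs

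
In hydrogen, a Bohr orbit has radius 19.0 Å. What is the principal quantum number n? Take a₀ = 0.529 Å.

6

r_n = n²a₀/Z ⇒ n² = rZ/a₀ = 19.0 × 1 / 0.529 ≈ 35.92
n = 6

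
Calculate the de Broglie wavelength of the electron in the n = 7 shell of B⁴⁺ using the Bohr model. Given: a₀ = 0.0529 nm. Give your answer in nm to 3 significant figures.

The Bohr quantisation condition is nλ = 2πr_n.
r_n = n²a₀/Z = 0.518 nm
λ = 2πr_n/n = 2π·0.518/7 = 0.465 nm

0.465 nm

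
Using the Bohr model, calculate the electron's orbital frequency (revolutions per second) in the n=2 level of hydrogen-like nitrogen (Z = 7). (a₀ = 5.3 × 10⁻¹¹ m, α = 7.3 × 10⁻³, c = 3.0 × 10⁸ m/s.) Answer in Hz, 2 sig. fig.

4.0 × 10¹⁶ Hz

r = n²a₀/Z = 3.0 × 10⁻¹¹ m, v = Zαc/n = 7.7 × 10⁶ m/s
f = v/(2πr) = 4.0 × 10¹⁶ Hz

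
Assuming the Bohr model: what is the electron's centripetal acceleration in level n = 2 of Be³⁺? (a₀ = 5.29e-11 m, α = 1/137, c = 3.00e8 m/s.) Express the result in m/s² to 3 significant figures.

3.63e23 m/s²

r = n²a₀/Z = 5.29e-11 m, v = Zαc/n = 4.38e6 m/s
a = v²/r = (4.38e6)² / 5.29e-11 = 3.63e23 m/s²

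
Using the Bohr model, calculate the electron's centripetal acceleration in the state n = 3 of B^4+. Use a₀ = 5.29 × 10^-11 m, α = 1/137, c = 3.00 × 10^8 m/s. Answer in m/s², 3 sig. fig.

r = n²a₀/Z = 9.52 × 10^-11 m, v = Zαc/n = 3.65 × 10^6 m/s
a = v²/r = (3.65 × 10^6)² / 9.52 × 10^-11 = 1.40 × 10^23 m/s²

1.40 × 10^23 m/s²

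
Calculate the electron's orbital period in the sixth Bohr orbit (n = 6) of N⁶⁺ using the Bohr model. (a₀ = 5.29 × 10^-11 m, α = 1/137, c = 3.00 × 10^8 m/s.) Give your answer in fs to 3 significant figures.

0.669 fs

r = n²a₀/Z = 6²·5.29 × 10^-11/7 = 2.72 × 10^-10 m
v = Zαc/n = 7·0.00730·3.00 × 10^8/6 = 2.55 × 10^6 m/s
T = 2πr/v = 6.69 × 10^-16 s = 0.669 fs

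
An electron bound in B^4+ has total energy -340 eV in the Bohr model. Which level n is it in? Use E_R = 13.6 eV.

1

E_n = −E_R Z²/n² ⇒ n² = E_R Z²/(−E_n) = 13.6 × 5² / 340 ≈ 1.00
n = 1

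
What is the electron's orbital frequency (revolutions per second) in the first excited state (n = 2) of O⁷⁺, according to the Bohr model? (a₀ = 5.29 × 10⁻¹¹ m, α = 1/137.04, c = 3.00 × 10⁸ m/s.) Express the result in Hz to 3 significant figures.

r = n²a₀/Z = 2.65 × 10⁻¹¹ m, v = Zαc/n = 8.76 × 10⁶ m/s
f = v/(2πr) = 5.27 × 10¹⁶ Hz

5.27 × 10¹⁶ Hz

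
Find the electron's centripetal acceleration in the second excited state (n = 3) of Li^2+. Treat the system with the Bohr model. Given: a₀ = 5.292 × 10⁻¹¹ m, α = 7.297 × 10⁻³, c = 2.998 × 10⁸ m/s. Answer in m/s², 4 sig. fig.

3.014 × 10²² m/s²

r = n²a₀/Z = 1.588 × 10⁻¹⁰ m, v = Zαc/n = 2.188 × 10⁶ m/s
a = v²/r = (2.188 × 10⁶)² / 1.588 × 10⁻¹⁰ = 3.014 × 10²² m/s²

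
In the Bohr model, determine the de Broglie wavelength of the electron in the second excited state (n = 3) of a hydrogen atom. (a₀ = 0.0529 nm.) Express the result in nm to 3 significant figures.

0.997 nm

The Bohr quantisation condition is nλ = 2πr_n.
r_n = n²a₀/Z = 0.476 nm
λ = 2πr_n/n = 2π·0.476/3 = 0.997 nm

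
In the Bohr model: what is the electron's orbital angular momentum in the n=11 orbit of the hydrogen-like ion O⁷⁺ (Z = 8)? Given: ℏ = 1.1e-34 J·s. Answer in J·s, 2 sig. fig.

1.2e-33 J·s

L_n = nℏ = 11 × 1.1e-34 = 1.2e-33 J·s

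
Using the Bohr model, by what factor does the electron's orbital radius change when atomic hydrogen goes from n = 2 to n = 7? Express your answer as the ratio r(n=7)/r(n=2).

r ∝ Z^-1 · n^2; with Z fixed, r ∝ n^2.
r(n=7)/r(n=2) = (7/2)^2 = 49/4

49/4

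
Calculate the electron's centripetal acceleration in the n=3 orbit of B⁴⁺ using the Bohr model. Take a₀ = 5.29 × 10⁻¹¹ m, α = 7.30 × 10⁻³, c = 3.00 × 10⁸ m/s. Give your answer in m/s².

r = n²a₀/Z = 9.52 × 10⁻¹¹ m, v = Zαc/n = 3.65 × 10⁶ m/s
a = v²/r = (3.65 × 10⁶)² / 9.52 × 10⁻¹¹ = 1.40 × 10²³ m/s²

1.40 × 10²³ m/s²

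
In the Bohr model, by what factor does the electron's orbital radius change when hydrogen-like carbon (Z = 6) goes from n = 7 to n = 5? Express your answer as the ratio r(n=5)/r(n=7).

r ∝ Z^-1 · n^2; with Z fixed, r ∝ n^2.
r(n=5)/r(n=7) = (5/7)^2 = 25/49

25/49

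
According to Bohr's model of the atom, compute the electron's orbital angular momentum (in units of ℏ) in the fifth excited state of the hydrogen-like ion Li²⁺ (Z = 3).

6

L_n = nℏ, so L/ℏ = n = 6.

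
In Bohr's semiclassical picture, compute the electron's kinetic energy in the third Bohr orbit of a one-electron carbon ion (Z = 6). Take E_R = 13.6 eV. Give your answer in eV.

For a Coulomb orbit the virial theorem gives K = −E_n.
E_n = −E_R·Z²/n², so K = E_R·Z²/n² = 13.6 × 6²/3² = 54.4 eV

54.4 eV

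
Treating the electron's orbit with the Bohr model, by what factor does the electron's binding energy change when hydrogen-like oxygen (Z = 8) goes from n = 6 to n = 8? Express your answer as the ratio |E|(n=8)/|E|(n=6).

|E| ∝ Z^2 · n^-2; with Z fixed, |E| ∝ n^-2.
|E|(n=8)/|E|(n=6) = (8/6)^-2 = 9/16

9/16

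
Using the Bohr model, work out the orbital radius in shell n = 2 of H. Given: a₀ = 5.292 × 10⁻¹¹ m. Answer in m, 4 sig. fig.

2.117 × 10⁻¹⁰ m

r_n = n²a₀/Z = 2² × 5.292 × 10⁻¹¹ / 1
    = 4 × 5.292 × 10⁻¹¹ / 1 = 2.117 × 10⁻¹⁰ m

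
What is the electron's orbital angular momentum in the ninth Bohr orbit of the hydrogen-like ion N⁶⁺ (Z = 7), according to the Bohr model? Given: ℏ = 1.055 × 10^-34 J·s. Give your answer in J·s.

L_n = nℏ = 9 × 1.055 × 10^-34 = 9.495 × 10^-34 J·s

9.495 × 10^-34 J·s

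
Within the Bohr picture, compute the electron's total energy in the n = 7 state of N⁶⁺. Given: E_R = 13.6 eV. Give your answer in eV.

E_n = −E_R·Z²/n² = −13.6 × 7²/7² = -13.6 eV

-13.6 eV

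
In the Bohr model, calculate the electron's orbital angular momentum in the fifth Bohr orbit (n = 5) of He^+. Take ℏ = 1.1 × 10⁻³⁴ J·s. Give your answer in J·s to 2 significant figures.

5.5 × 10⁻³⁴ J·s

L_n = nℏ = 5 × 1.1 × 10⁻³⁴ = 5.5 × 10⁻³⁴ J·s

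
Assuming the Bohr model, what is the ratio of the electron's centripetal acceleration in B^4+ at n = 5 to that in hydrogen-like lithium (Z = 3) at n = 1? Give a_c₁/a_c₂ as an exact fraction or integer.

1/135

a_c ∝ Z^3 · n^-4
a_c₁/a_c₂ = (5/3)^3 · (5/1)^-4 = 1/135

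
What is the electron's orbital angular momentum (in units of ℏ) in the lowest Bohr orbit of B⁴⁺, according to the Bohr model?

L_n = nℏ, so L/ℏ = n = 1.

1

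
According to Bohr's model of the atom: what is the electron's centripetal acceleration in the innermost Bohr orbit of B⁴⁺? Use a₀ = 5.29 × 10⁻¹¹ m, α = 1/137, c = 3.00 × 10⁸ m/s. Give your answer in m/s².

r = n²a₀/Z = 1.06 × 10⁻¹¹ m, v = Zαc/n = 1.09 × 10⁷ m/s
a = v²/r = (1.09 × 10⁷)² / 1.06 × 10⁻¹¹ = 1.13 × 10²⁵ m/s²

1.13 × 10²⁵ m/s²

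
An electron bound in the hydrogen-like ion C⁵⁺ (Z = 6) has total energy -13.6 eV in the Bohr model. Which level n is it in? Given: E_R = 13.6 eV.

E_n = −E_R Z²/n² ⇒ n² = E_R Z²/(−E_n) = 13.6 × 6² / 13.6 ≈ 36.00
n = 6

6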